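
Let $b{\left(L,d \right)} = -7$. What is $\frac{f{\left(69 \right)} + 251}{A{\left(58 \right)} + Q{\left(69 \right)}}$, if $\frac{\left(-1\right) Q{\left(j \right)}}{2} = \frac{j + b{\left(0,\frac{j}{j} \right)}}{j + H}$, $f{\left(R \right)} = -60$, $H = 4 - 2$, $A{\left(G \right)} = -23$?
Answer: $- \frac{13561}{1757} \approx -7.7183$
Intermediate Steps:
$H = 2$
$Q{\left(j \right)} = - \frac{2 \left(-7 + j\right)}{2 + j}$ ($Q{\left(j \right)} = - 2 \frac{j - 7}{j + 2} = - 2 \frac{-7 + j}{2 + j} = - \frac{2 \left(-7 + j\right)}{2 + j}$)
$\frac{f{\left(69 \right)} + 251}{A{\left(58 \right)} + Q{\left(69 \right)}} = \frac{-60 + 251}{-23 + \frac{2 \left(7 - 69\right)}{2 + 69}} = \frac{191}{-23 + \frac{2 \left(7 - 69\right)}{71}} = \frac{191}{-23 + 2 \cdot \frac{1}{71} \left(-62\right)} = \frac{191}{-23 - \frac{124}{71}} = \frac{191}{- \frac{1757}{71}} = 191 \left(- \frac{71}{1757}\right) = - \frac{13561}{1757}$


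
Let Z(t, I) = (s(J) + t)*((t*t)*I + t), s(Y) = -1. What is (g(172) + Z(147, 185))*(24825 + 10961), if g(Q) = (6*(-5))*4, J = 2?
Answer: 20887587939552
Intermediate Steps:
g(Q) = -120 (g(Q) = -30*4 = -120)
Z(t, I) = (-1 + t)*(t + I*t²) (Z(t, I) = (-1 + t)*((t*t)*I + t) = (-1 + t)*(t²*I + t) = (-1 + t)*(I*t² + t) = (-1 + t)*(t + I*t²))
(g(172) + Z(147, 185))*(24825 + 10961) = (-120 + 147*(-1 + 147 + 185*147² - 1*185*147))*(24825 + 10961) = (-120 + 147*(-1 + 147 + 185*21609 - 27195))*35786 = (-120 + 147*(-1 + 147 + 3997665 - 27195))*35786 = (-120 + 147*3970616)*35786 = (-120 + 583680552)*35786 = 583680432*35786 = 20887587939552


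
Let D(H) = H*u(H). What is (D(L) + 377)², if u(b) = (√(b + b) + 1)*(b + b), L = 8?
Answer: 1034289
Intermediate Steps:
u(b) = 2*b*(1 + √2*√b) (u(b) = (√(2*b) + 1)*(2*b) = (√2*√b + 1)*(2*b) = (1 + √2*√b)*(2*b) = 2*b*(1 + √2*√b))
D(H) = H*(2*H + 2*√2*H^(3/2))
(D(L) + 377)² = (2*8*(8 + √2*8^(3/2)) + 377)² = (2*8*(8 + √2*(16*√2)) + 377)² = (2*8*(8 + 32) + 377)² = (2*8*40 + 377)² = (640 + 377)² = 1017² = 1034289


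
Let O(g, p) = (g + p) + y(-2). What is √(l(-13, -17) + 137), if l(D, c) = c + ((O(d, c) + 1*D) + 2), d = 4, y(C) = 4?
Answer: 10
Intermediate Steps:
O(g, p) = 4 + g + p (O(g, p) = (g + p) + 4 = 4 + g + p)
l(D, c) = 10 + D + 2*c (l(D, c) = c + (((4 + 4 + c) + 1*D) + 2) = c + (((8 + c) + D) + 2) = c + ((8 + D + c) + 2) = c + (10 + D + c) = 10 + D + 2*c)
√(l(-13, -17) + 137) = √((10 - 13 + 2*(-17)) + 137) = √((10 - 13 - 34) + 137) = √(-37 + 137) = √100 = 10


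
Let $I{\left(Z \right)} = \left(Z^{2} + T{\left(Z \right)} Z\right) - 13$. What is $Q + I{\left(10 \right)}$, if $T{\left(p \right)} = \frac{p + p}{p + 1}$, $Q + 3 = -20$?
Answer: $\frac{904}{11} \approx 82.182$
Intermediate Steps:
$Q = -23$ ($Q = -3 - 20 = -23$)
$T{\left(p \right)} = \frac{2 p}{1 + p}$
$I{\left(Z \right)} = -13 + Z^{2} + \frac{2 Z^{2}}{1 + Z}$ ($I{\left(Z \right)} = \left(Z^{2} + \frac{2 Z}{1 + Z} Z\right) - 13 = \left(Z^{2} + \frac{2 Z^{2}}{1 + Z}\right) - 13 = -13 + Z^{2} + \frac{2 Z^{2}}{1 + Z}$)
$Q + I{\left(10 \right)} = -23 + \frac{2 \cdot 10^{2} + \left(1 + 10\right) \left(-13 + 10^{2}\right)}{1 + 10} = -23 + \frac{2 \cdot 100 + 11 \left(-13 + 100\right)}{11} = -23 + \frac{200 + 11 \cdot 87}{11} = -23 + \frac{200 + 957}{11} = -23 + \frac{1}{11} \cdot 1157 = -23 + \frac{1157}{11} = \frac{904}{11}$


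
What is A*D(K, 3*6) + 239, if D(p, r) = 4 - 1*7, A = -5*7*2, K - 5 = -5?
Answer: 449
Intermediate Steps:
K = 0 (K = 5 - 5 = 0)
A = -70 (A = -35*2 = -70)
D(p, r) = -3 (D(p, r) = 4 - 7 = -3)
A*D(K, 3*6) + 239 = -70*(-3) + 239 = 210 + 239 = 449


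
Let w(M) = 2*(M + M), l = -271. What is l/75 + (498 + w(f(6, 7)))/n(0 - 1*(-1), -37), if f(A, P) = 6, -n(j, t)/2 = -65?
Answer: 392/975 ≈ 0.40205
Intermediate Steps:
n(j, t) = 130 (n(j, t) = -2*(-65) = 130)
w(M) = 4*M (w(M) = 2*(2*M) = 4*M)
l/75 + (498 + w(f(6, 7)))/n(0 - 1*(-1), -37) = -271/75 + (498 + 4*6)/130 = -271*1/75 + (498 + 24)*(1/130) = -271/75 + 522*(1/130) = -271/75 + 261/65 = 392/975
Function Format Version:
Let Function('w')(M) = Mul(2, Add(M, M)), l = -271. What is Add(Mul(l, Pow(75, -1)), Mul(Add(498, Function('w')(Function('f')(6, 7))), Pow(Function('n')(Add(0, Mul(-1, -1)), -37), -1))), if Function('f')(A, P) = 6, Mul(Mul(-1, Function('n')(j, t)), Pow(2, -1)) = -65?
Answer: Rational(392, 975) ≈ 0.40205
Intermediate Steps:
Function('n')(j, t) = 130 (Function('n')(j, t) = Mul(-2, -65) = 130)
Function('w')(M) = Mul(4, M) (Function('w')(M) = Mul(2, Mul(2, M)) = Mul(4, M))
Add(Mul(l, Pow(75, -1)), Mul(Add(498, Function('w')(Function('f')(6, 7))), Pow(Function('n')(Add(0, Mul(-1, -1)), -37), -1))) = Add(Mul(-271, Pow(75, -1)), Mul(Add(498, Mul(4, 6)), Pow(130, -1))) = Add(Mul(-271, Rational(1, 75)), Mul(Add(498, 24), Rational(1, 130))) = Add(Rational(-271, 75), Mul(522, Rational(1, 130))) = Add(Rational(-271, 75), Rational(261, 65)) = Rational(392, 975)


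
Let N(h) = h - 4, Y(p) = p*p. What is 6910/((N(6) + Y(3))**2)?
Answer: 6910/121 ≈ 57.107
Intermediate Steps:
Y(p) = p**2
N(h) = -4 + h
6910/((N(6) + Y(3))**2) = 6910/(((-4 + 6) + 3**2)**2) = 6910/((2 + 9)**2) = 6910/(11**2) = 6910/121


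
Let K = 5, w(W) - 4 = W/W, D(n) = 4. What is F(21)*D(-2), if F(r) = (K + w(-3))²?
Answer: 400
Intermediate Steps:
w(W) = 5 (w(W) = 4 + W/W = 4 + 1 = 5)
F(r) = 100 (F(r) = (5 + 5)² = 10² = 100)
F(21)*D(-2) = 100*4 = 400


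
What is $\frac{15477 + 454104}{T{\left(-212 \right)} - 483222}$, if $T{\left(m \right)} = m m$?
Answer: $- \frac{469581}{438278} \approx -1.0714$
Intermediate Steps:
$T{\left(m \right)} = m^{2}$
$\frac{15477 + 454104}{T{\left(-212 \right)} - 483222} = \frac{15477 + 454104}{\left(-212\right)^{2} - 483222} = \frac{469581}{44944 - 483222} = \frac{469581}{-438278} = 469581 \left(- \frac{1}{438278}\right) = - \frac{469581}{438278}$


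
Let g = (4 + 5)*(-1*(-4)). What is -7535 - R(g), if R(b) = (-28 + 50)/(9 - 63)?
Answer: -203434/27 ≈ -7534.6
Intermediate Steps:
g = 36 (g = 9*4 = 36)
R(b) = -11/27 (R(b) = 22/(-54) = 22*(-1/54) = -11/27)
-7535 - R(g) = -7535 - 1*(-11/27) = -7535 + 11/27 = -203434/27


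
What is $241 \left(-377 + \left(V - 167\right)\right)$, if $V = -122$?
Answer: $-160506$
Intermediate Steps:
$241 \left(-377 + \left(V - 167\right)\right) = 241 \left(-377 - 289\right) = 241 \left(-666\right) = -160506$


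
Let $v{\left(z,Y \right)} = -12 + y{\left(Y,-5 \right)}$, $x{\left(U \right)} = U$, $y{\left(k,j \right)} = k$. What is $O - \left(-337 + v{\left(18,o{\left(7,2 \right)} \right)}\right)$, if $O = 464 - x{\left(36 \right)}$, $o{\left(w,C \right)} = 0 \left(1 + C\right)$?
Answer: $777$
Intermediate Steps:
$o{\left(w,C \right)} = 0$
$v{\left(z,Y \right)} = -12 + Y$
$O = 428$ ($O = 464 - 36 = 428$)
$O - \left(-337 + v{\left(18,o{\left(7,2 \right)} \right)}\right) = 428 + \left(337 - \left(-12 + 0\right)\right) = 428 + \left(337 - -12\right) = 428 + \left(337 + 12\right) = 428 + 349 = 777$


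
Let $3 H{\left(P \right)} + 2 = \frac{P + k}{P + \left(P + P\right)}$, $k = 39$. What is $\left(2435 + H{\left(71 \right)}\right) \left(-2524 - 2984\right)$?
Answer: $- \frac{952057188}{71} \approx -1.3409 \cdot 10^{7}$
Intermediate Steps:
$H{\left(P \right)} = - \frac{2}{3} + \frac{39 + P}{9 P}$ ($H{\left(P \right)} = - \frac{2}{3} + \frac{\left(P + 39\right) \frac{1}{P + \left(P + P\right)}}{3} = - \frac{2}{3} + \frac{\left(39 + P\right) \frac{1}{P + 2 P}}{3} = - \frac{2}{3} + \frac{\left(39 + P\right) \frac{1}{3 P}}{3} = - \frac{2}{3} + \frac{\frac{1}{3} \frac{1}{P} \left(39 + P\right)}{3} = - \frac{2}{3} + \frac{39 + P}{9 P}$)
$\left(2435 + H{\left(71 \right)}\right) \left(-2524 - 2984\right) = \left(2435 + \frac{39 - 355}{9 \cdot 71}\right) \left(-2524 - 2984\right) = \left(2435 + \frac{1}{9} \cdot \frac{1}{71} \left(39 - 355\right)\right) \left(-5508\right) = \left(2435 + \frac{1}{9} \cdot \frac{1}{71} \left(-316\right)\right) \left(-5508\right) = \left(2435 - \frac{316}{639}\right) \left(-5508\right) = \frac{1555649}{639} \left(-5508\right) = - \frac{952057188}{71}$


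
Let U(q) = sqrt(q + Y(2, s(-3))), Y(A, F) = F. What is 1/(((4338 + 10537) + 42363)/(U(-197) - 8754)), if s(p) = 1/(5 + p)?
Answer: -4377/28619 + I*sqrt(786)/114476 ≈ -0.15294 + 0.0002449*I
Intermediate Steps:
U(q) = sqrt(1/2 + q) (U(q) = sqrt(q + 1/(5 - 3)) = sqrt(q + 1/2) = sqrt(1/2 + q))
1/(((4338 + 10537) + 42363)/(U(-197) - 8754)) = 1/(((4338 + 10537) + 42363)/(sqrt(2 + 4*(-197))/2 - 8754)) = 1/((14875 + 42363)/(sqrt(2 - 788)/2 - 8754)) = 1/(57238/(sqrt(-786)/2 - 8754)) = 1/(57238/((I*sqrt(786))/2 - 8754)) = 1/(57238/(I*sqrt(786)/2 - 8754)) = 1/(57238/(-8754 + I*sqrt(786)/2)) = -4377/28619 + I*sqrt(786)/114476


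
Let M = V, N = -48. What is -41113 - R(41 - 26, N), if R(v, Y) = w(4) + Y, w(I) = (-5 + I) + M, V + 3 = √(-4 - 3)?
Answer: -41061 - I*√7 ≈ -41061.0 - 2.6458*I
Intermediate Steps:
V = -3 + I*√7 (V = -3 + √(-4 - 3) = -3 + √(-7) = -3 + I*√7 ≈ -3.0 + 2.6458*I)
M = -3 + I*√7 ≈ -3.0 + 2.6458*I
w(I) = -8 + I + I*√7 (w(I) = (-5 + I) + (-3 + I*√7) = -8 + I + I*√7)
R(v, Y) = -4 + Y + I*√7 (R(v, Y) = (-8 + 4 + I*√7) + Y = (-4 + I*√7) + Y = -4 + Y + I*√7)
-41113 - R(41 - 26, N) = -41113 - (-4 - 48 + I*√7) = -41113 - (-52 + I*√7) = -41113 + (52 - I*√7) = -41061 - I*√7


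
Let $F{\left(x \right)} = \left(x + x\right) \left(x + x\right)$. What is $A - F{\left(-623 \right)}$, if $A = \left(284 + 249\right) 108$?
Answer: $-1494952$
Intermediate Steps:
$F{\left(x \right)} = 4 x^{2}$ ($F{\left(x \right)} = 2 x 2 x = 4 x^{2}$)
$A = 57564$ ($A = 533 \cdot 108 = 57564$)
$A - F{\left(-623 \right)} = 57564 - 4 \left(-623\right)^{2} = 57564 - 4 \cdot 388129 = 57564 - 1552516 = -1494952$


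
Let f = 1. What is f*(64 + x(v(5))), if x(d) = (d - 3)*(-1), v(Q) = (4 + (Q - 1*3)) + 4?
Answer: 57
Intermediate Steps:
v(Q) = 5 + Q (v(Q) = (4 + (Q - 3)) + 4 = (4 + (-3 + Q)) + 4 = (1 + Q) + 4 = 5 + Q)
x(d) = 3 - d (x(d) = (-3 + d)*(-1) = 3 - d)
f*(64 + x(v(5))) = 1*(64 + (3 - (5 + 5))) = 1*(64 + (3 - 1*10)) = 1*(64 + (3 - 10)) = 1*(64 - 7) = 1*57 = 57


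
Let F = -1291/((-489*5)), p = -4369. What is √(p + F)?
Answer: I*√26114834730/2445 ≈ 66.094*I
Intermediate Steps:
F = 1291/2445 (F = -1291/(-2445) = -1291*(-1/2445) = 1291/2445 ≈ 0.52802)
√(p + F) = √(-4369 + 1291/2445) = √(-10680914/2445) = I*√26114834730/2445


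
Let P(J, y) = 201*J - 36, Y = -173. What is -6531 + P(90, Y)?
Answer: 11523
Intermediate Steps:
P(J, y) = -36 + 201*J
-6531 + P(90, Y) = -6531 + (-36 + 201*90) = -6531 + (-36 + 18090) = -6531 + 18054 = 11523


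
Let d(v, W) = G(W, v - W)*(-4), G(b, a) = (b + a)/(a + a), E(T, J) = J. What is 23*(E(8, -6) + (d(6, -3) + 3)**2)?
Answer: -667/9 ≈ -74.111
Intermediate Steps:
G(b, a) = (a + b)/(2*a) (G(b, a) = (a + b)/((2*a)) = (a + b)*(1/(2*a)) = (a + b)/(2*a))
d(v, W) = -2*v/(v - W) (d(v, W) = (((v - W) + W)/(2*(v - W)))*(-4) = (v/(2*(v - W)))*(-4) = -2*v/(v - W))
23*(E(8, -6) + (d(6, -3) + 3)**2) = 23*(-6 + (2*6/(-3 - 1*6) + 3)**2) = 23*(-6 + (2*6/(-3 - 6) + 3)**2) = 23*(-6 + (2*6/(-9) + 3)**2) = 23*(-6 + (2*6*(-1/9) + 3)**2) = 23*(-6 + (-4/3 + 3)**2) = 23*(-6 + (5/3)**2) = 23*(-6 + 25/9) = 23*(-29/9) = -667/9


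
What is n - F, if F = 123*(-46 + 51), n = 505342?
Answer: 504727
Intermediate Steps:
F = 615 (F = 123*5 = 615)
n - F = 505342 - 1*615 = 505342 - 615 = 504727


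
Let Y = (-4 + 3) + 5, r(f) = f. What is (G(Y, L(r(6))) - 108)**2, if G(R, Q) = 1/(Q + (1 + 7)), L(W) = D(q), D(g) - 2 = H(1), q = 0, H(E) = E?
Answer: 1408969/121 ≈ 11644.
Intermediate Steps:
D(g) = 3 (D(g) = 2 + 1 = 3)
Y = 4 (Y = -1 + 5 = 4)
L(W) = 3
G(R, Q) = 1/(8 + Q) (G(R, Q) = 1/(Q + 8) = 1/(8 + Q))
(G(Y, L(r(6))) - 108)**2 = (1/(8 + 3) - 108)**2 = (1/11 - 108)**2 = (-1187/11)**2 = 1408969/121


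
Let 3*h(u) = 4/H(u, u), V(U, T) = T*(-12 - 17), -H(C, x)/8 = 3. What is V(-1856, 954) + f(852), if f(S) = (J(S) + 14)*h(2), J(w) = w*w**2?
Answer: -309484105/9 ≈ -3.4387e+7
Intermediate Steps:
H(C, x) = -24 (H(C, x) = -8*3 = -24)
J(w) = w**3
V(U, T) = -29*T (V(U, T) = T*(-29) = -29*T)
h(u) = -1/18 (h(u) = (4/(-24))/3 = (4*(-1/24))/3 = (1/3)*(-1/6) = -1/18)
f(S) = -7/9 - S**3/18 (f(S) = (S**3 + 14)*(-1/18) = (14 + S**3)*(-1/18) = -7/9 - S**3/18)
V(-1856, 954) + f(852) = -29*954 + (-7/9 - 1/18*852**3) = -27666 + (-7/9 - 1/18*618470208) = -27666 + (-7/9 - 34359456) = -27666 - 309235111/9 = -309484105/9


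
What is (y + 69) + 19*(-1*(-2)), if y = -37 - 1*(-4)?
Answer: 74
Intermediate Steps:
y = -33 (y = -37 + 4 = -33)
(y + 69) + 19*(-1*(-2)) = (-33 + 69) + 19*(-1*(-2)) = 36 + 19*2 = 36 + 38 = 74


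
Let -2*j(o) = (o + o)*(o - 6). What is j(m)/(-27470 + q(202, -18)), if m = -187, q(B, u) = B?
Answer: 2123/1604 ≈ 1.3236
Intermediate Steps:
j(o) = -o*(-6 + o) (j(o) = -(o + o)*(o - 6)/2 = -2*o*(-6 + o)/2 = -o*(-6 + o))
j(m)/(-27470 + q(202, -18)) = (-187*(6 - 1*(-187)))/(-27470 + 202) = -187*(6 + 187)/(-27268) = -187*193*(-1/27268) = -36091*(-1/27268) = 2123/1604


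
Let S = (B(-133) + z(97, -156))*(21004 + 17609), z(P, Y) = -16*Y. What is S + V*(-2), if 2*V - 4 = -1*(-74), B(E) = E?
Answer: 91242441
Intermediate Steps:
V = 39 (V = 2 + (-1*(-74))/2 = 2 + (1/2)*74 = 2 + 37 = 39)
S = 91242519 (S = (-133 - 16*(-156))*(21004 + 17609) = (-133 + 2496)*38613 = 2363*38613 = 91242519)
S + V*(-2) = 91242519 + 39*(-2) = 91242519 - 78 = 91242441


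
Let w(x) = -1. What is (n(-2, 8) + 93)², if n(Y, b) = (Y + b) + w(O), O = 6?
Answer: 9604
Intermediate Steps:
n(Y, b) = -1 + Y + b (n(Y, b) = (Y + b) - 1 = -1 + Y + b)
(n(-2, 8) + 93)² = ((-1 - 2 + 8) + 93)² = (5 + 93)² = 98² = 9604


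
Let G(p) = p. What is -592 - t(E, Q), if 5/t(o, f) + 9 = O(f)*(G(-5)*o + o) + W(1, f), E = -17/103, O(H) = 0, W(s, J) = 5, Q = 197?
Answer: -2363/4 ≈ -590.75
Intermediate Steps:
E = -17/103 (E = -17*1/103 = -17/103 ≈ -0.16505)
t(o, f) = -5/4 (t(o, f) = 5/(-9 + (0*(-5*o + o) + 5)) = 5/(-9 + (0*(-4*o) + 5)) = 5/(-9 + (0 + 5)) = 5/(-9 + 5) = 5/(-4) = 5*(-¼) = -5/4)
-592 - t(E, Q) = -592 - 1*(-5/4) = -592 + 5/4 = -2363/4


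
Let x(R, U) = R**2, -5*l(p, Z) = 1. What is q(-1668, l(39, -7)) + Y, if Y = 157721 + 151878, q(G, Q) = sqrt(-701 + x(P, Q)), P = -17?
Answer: 309599 + 2*I*sqrt(103) ≈ 3.096e+5 + 20.298*I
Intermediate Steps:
l(p, Z) = -1/5 (l(p, Z) = -1/5*1 = -1/5)
q(G, Q) = 2*I*sqrt(103) (q(G, Q) = sqrt(-701 + (-17)**2) = sqrt(-701 + 289) = sqrt(-412) = 2*I*sqrt(103))
Y = 309599
q(-1668, l(39, -7)) + Y = 2*I*sqrt(103) + 309599 = 309599 + 2*I*sqrt(103)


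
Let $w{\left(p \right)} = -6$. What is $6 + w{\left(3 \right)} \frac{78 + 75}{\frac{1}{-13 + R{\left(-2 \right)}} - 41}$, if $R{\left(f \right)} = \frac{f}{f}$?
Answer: $\frac{822}{29} \approx 28.345$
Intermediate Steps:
$R{\left(f \right)} = 1$
$6 + w{\left(3 \right)} \frac{78 + 75}{\frac{1}{-13 + R{\left(-2 \right)}} - 41} = 6 - 6 \frac{78 + 75}{\frac{1}{-13 + 1} - 41} = 6 - 6 \frac{153}{\frac{1}{-12} - 41} = 6 - 6 \frac{153}{- \frac{1}{12} - 41} = 6 - 6 \frac{153}{- \frac{493}{12}} = 6 - 6 \cdot 153 \left(- \frac{12}{493}\right) = 6 - - \frac{648}{29} = 6 + \frac{648}{29} = \frac{822}{29}$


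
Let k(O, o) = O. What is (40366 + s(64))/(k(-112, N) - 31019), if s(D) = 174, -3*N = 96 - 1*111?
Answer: -40540/31131 ≈ -1.3022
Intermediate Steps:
N = 5 (N = -(96 - 1*111)/3 = -(96 - 111)/3 = -⅓*(-15) = 5)
(40366 + s(64))/(k(-112, N) - 31019) = (40366 + 174)/(-112 - 31019) = 40540/(-31131) = 40540*(-1/31131) = -40540/31131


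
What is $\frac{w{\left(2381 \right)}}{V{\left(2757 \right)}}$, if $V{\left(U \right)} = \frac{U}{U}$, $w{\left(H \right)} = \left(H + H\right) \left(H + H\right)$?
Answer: $22676644$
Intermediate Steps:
$w{\left(H \right)} = 4 H^{2}$ ($w{\left(H \right)} = 2 H 2 H = 4 H^{2}$)
$V{\left(U \right)} = 1$
$\frac{w{\left(2381 \right)}}{V{\left(2757 \right)}} = \frac{4 \cdot 2381^{2}}{1} = 4 \cdot 5669161 \cdot 1 = 22676644 \cdot 1 = 22676644$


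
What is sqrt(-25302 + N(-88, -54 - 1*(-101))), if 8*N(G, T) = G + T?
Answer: I*sqrt(404914)/4 ≈ 159.08*I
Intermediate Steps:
N(G, T) = G/8 + T/8 (N(G, T) = (G + T)/8 = G/8 + T/8)
sqrt(-25302 + N(-88, -54 - 1*(-101))) = sqrt(-25302 + ((1/8)*(-88) + (-54 - 1*(-101))/8)) = sqrt(-25302 + (-11 + (-54 + 101)/8)) = sqrt(-25302 + (-11 + (1/8)*47)) = sqrt(-25302 + (-11 + 47/8)) = sqrt(-25302 - 41/8) = sqrt(-202457/8) = I*sqrt(404914)/4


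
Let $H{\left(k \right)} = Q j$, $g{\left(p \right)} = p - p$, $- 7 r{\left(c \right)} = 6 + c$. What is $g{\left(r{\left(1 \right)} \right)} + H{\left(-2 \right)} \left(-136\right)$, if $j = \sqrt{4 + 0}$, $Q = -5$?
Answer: $1360$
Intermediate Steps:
$j = 2$ ($j = \sqrt{4} = 2$)
$r{\left(c \right)} = - \frac{6}{7} - \frac{c}{7}$ ($r{\left(c \right)} = - \frac{6 + c}{7} = - \frac{6}{7} - \frac{c}{7}$)
$g{\left(p \right)} = 0$
$H{\left(k \right)} = -10$ ($H{\left(k \right)} = \left(-5\right) 2 = -10$)
$g{\left(r{\left(1 \right)} \right)} + H{\left(-2 \right)} \left(-136\right) = 0 - -1360 = 0 + 1360 = 1360$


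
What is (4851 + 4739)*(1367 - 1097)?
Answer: 2589300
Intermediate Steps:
(4851 + 4739)*(1367 - 1097) = 9590*270 = 2589300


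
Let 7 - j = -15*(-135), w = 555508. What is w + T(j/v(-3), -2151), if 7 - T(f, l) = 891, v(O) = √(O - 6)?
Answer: 554624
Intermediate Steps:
v(O) = √(-6 + O)
j = -2018 (j = 7 - (-15)*(-135) = 7 - 1*2025 = 7 - 2025 = -2018)
T(f, l) = -884 (T(f, l) = 7 - 1*891 = 7 - 891 = -884)
w + T(j/v(-3), -2151) = 555508 - 884 = 554624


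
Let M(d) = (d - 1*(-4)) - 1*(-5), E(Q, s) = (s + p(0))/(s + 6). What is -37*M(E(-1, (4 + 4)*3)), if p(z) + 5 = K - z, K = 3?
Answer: -5402/15 ≈ -360.13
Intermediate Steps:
p(z) = -2 - z (p(z) = -5 + (3 - z) = -2 - z)
E(Q, s) = (-2 + s)/(6 + s) (E(Q, s) = (s + (-2 - 1*0))/(s + 6) = (s + (-2 + 0))/(6 + s) = (s - 2)/(6 + s) = (-2 + s)/(6 + s))
M(d) = 9 + d (M(d) = (d + 4) + 5 = (4 + d) + 5 = 9 + d)
-37*M(E(-1, (4 + 4)*3)) = -37*(9 + (-2 + (4 + 4)*3)/(6 + (4 + 4)*3)) = -37*(9 + (-2 + 8*3)/(6 + 8*3)) = -37*(9 + (-2 + 24)/(6 + 24)) = -37*(9 + 22/30) = -37*(9 + (1/30)*22) = -37*(9 + 11/15) = -37*146/15 = -5402/15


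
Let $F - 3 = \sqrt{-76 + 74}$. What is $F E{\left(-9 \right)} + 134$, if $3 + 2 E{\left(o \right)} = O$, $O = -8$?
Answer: $\frac{235}{2} - \frac{11 i \sqrt{2}}{2} \approx 117.5 - 7.7782 i$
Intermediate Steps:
$E{\left(o \right)} = - \frac{11}{2}$ ($E{\left(o \right)} = - \frac{3}{2} + \frac{1}{2} \left(-8\right) = - \frac{3}{2} - 4 = - \frac{11}{2}$)
$F = 3 + i \sqrt{2}$ ($F = 3 + \sqrt{-76 + 74} = 3 + \sqrt{-2} = 3 + i \sqrt{2} \approx 3.0 + 1.4142 i$)
$F E{\left(-9 \right)} + 134 = \left(3 + i \sqrt{2}\right) \left(- \frac{11}{2}\right) + 134 = \left(- \frac{33}{2} - \frac{11 i \sqrt{2}}{2}\right) + 134 = \frac{235}{2} - \frac{11 i \sqrt{2}}{2}$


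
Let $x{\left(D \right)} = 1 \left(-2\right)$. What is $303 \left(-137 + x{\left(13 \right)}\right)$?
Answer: $-42117$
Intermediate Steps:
$x{\left(D \right)} = -2$
$303 \left(-137 + x{\left(13 \right)}\right) = 303 \left(-137 - 2\right) = 303 \left(-139\right) = -42117$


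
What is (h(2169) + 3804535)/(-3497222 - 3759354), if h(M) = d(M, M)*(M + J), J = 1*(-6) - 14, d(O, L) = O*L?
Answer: -2528476531/1814144 ≈ -1393.8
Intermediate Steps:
d(O, L) = L*O
J = -20 (J = -6 - 14 = -20)
h(M) = M²*(-20 + M) (h(M) = (M*M)*(M - 20) = M²*(-20 + M))
(h(2169) + 3804535)/(-3497222 - 3759354) = (2169²*(-20 + 2169) + 3804535)/(-3497222 - 3759354) = (4704561*2149 + 3804535)/(-7256576) = (10110101589 + 3804535)*(-1/7256576) = 10113906124*(-1/7256576) = -2528476531/1814144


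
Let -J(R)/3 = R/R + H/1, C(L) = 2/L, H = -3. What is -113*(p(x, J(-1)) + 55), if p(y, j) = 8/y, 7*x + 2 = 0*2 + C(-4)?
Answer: -18419/5 ≈ -3683.8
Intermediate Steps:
J(R) = 6 (J(R) = -3*(R/R - 3/1) = -3*(1 - 3*1) = -3*(1 - 3) = -3*(-2) = 6)
x = -5/14 (x = -2/7 + (0*2 + 2/(-4))/7 = -2/7 + (0 + 2*(-¼))/7 = -2/7 + (0 - ½)/7 = -2/7 + (⅐)*(-½) = -2/7 - 1/14 = -5/14 ≈ -0.35714)
-113*(p(x, J(-1)) + 55) = -113*(8/(-5/14) + 55) = -113*(8*(-14/5) + 55) = -113*(-112/5 + 55) = -113*163/5 = -18419/5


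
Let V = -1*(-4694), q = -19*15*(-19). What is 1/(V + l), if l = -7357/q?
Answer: 5415/25410653 ≈ 0.00021310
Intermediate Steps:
q = 5415 (q = -285*(-19) = 5415)
V = 4694
l = -7357/5415 ≈ -1.3586
1/(V + l) = 1/(4694 - 7357/5415) = 1/(25410653/5415) = 5415/25410653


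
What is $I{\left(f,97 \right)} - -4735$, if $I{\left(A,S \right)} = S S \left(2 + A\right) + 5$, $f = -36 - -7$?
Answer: $-249303$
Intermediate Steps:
$f = -29$ ($f = -36 + 7 = -29$)
$I{\left(A,S \right)} = 5 + S^{2} \left(2 + A\right)$ ($I{\left(A,S \right)} = S^{2} \left(2 + A\right) + 5 = 5 + S^{2} \left(2 + A\right)$)
$I{\left(f,97 \right)} - -4735 = \left(5 + 2 \cdot 97^{2} - 29 \cdot 97^{2}\right) - -4735 = \left(5 + 2 \cdot 9409 - 272861\right) + 4735 = \left(5 + 18818 - 272861\right) + 4735 = -254038 + 4735 = -249303$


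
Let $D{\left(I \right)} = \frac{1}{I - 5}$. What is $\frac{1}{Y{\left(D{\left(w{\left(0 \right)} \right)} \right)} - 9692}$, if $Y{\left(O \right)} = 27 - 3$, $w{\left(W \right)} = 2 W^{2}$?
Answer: $- \frac{1}{9668} \approx -0.00010343$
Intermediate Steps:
$D{\left(I \right)} = \frac{1}{-5 + I}$
$Y{\left(O \right)} = 24$ ($Y{\left(O \right)} = 27 - 3 = 24$)
$\frac{1}{Y{\left(D{\left(w{\left(0 \right)} \right)} \right)} - 9692} = \frac{1}{24 - 9692} = \frac{1}{-9668} = - \frac{1}{9668}$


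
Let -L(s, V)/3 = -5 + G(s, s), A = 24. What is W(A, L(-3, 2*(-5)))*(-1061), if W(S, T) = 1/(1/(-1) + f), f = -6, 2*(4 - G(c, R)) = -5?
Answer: 1061/7 ≈ 151.57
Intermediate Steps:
G(c, R) = 13/2 (G(c, R) = 4 - ½*(-5) = 4 + 5/2 = 13/2)
L(s, V) = -9/2 (L(s, V) = -3*(-5 + 13/2) = -3*3/2 = -9/2)
W(S, T) = -⅐ (W(S, T) = 1/(1/(-1) - 6) = 1/(-1 - 6) = 1/(-7) = -⅐)
W(A, L(-3, 2*(-5)))*(-1061) = -⅐*(-1061) = 1061/7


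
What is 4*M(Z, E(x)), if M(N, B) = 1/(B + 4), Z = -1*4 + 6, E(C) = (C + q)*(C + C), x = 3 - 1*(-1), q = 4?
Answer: 1/17 ≈ 0.058824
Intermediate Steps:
x = 4 (x = 3 + 1 = 4)
E(C) = 2*C*(4 + C) (E(C) = (C + 4)*(C + C) = (4 + C)*(2*C) = 2*C*(4 + C))
Z = 2 (Z = -4 + 6 = 2)
M(N, B) = 1/(4 + B)
4*M(Z, E(x)) = 4/(4 + 2*4*(4 + 4)) = 4/(4 + 2*4*8) = 4/(4 + 64) = 4/68 = 4*(1/68) = 1/17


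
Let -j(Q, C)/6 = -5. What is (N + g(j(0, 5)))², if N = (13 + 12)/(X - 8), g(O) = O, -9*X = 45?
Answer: 133225/169 ≈ 788.31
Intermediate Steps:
X = -5 (X = -⅑*45 = -5)
j(Q, C) = 30 (j(Q, C) = -6*(-5) = 30)
N = -25/13 (N = (13 + 12)/(-5 - 8) = 25/(-13) = 25*(-1/13) = -25/13 ≈ -1.9231)
(N + g(j(0, 5)))² = (-25/13 + 30)² = (365/13)² = 133225/169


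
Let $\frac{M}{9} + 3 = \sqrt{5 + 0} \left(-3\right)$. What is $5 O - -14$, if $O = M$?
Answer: $-121 - 135 \sqrt{5} \approx -422.87$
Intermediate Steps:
$M = -27 - 27 \sqrt{5}$ ($M = -27 + 9 \sqrt{5 + 0} \left(-3\right) = -27 + 9 \sqrt{5} \left(-3\right) = -27 + 9 \left(- 3 \sqrt{5}\right) = -27 - 27 \sqrt{5} \approx -87.374$)
$O = -27 - 27 \sqrt{5} \approx -87.374$
$5 O - -14 = 5 \left(-27 - 27 \sqrt{5}\right) - -14 = \left(-135 - 135 \sqrt{5}\right) + 14 = -121 - 135 \sqrt{5}$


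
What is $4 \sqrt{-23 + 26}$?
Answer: $4 \sqrt{3} \approx 6.9282$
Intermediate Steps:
$4 \sqrt{-23 + 26} = 4 \sqrt{3}$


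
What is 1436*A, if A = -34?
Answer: -48824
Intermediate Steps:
1436*A = 1436*(-34) = -48824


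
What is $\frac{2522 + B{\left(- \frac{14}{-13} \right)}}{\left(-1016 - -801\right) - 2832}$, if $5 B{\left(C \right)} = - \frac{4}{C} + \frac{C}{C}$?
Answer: $- \frac{88251}{106645} \approx -0.82752$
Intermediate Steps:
$B{\left(C \right)} = \frac{1}{5} - \frac{4}{5 C}$ ($B{\left(C \right)} = \frac{- \frac{4}{C} + \frac{C}{C}}{5} = \frac{- \frac{4}{C} + 1}{5} = \frac{1 - \frac{4}{C}}{5} = \frac{1}{5} - \frac{4}{5 C}$)
$\frac{2522 + B{\left(- \frac{14}{-13} \right)}}{\left(-1016 - -801\right) - 2832} = \frac{2522 + \frac{-4 - \frac{14}{-13}}{5 \left(- \frac{14}{-13}\right)}}{\left(-1016 - -801\right) - 2832} = \frac{2522 + \frac{-4 - - \frac{14}{13}}{5 \left(\left(-14\right) \left(- \frac{1}{13}\right)\right)}}{\left(-1016 + 801\right) - 2832} = \frac{2522 + \frac{-4 + \frac{14}{13}}{5 \cdot \frac{14}{13}}}{-215 - 2832} = \frac{2522 + \frac{1}{5} \cdot \frac{13}{14} \left(- \frac{38}{13}\right)}{-3047} = \left(2522 - \frac{19}{35}\right) \left(- \frac{1}{3047}\right) = \frac{88251}{35} \left(- \frac{1}{3047}\right) = - \frac{88251}{106645}$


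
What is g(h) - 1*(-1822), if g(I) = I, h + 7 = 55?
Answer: 1870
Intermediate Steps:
h = 48 (h = -7 + 55 = 48)
g(h) - 1*(-1822) = 48 - 1*(-1822) = 48 + 1822 = 1870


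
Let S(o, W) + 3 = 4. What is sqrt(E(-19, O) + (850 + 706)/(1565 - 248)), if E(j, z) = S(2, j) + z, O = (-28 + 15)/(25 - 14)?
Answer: sqrt(209800734)/14487 ≈ 0.99983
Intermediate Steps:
O = -13/11 ≈ -1.1818
S(o, W) = 1 (S(o, W) = -3 + 4 = 1)
E(j, z) = 1 + z
sqrt(E(-19, O) + (850 + 706)/(1565 - 248)) = sqrt((1 - 13/11) + (850 + 706)/(1565 - 248)) = sqrt(-2/11 + 1556/1317) = sqrt(14482/14487) = sqrt(209800734)/14487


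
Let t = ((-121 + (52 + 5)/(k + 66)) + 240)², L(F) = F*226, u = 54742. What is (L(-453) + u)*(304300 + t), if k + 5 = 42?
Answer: -161007455208256/10609 ≈ -1.5176e+10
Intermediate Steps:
k = 37 (k = -5 + 42 = 37)
L(F) = 226*F
t = 151634596/10609 (t = ((-121 + (52 + 5)/(37 + 66)) + 240)² = ((-121 + 57/103) + 240)² = (-12406/103 + 240)² = (12314/103)² = 151634596/10609 ≈ 14293.)
(L(-453) + u)*(304300 + t) = (226*(-453) + 54742)*(304300 + 151634596/10609) = (-102378 + 54742)*(3379953296/10609) = -47636*3379953296/10609 = -161007455208256/10609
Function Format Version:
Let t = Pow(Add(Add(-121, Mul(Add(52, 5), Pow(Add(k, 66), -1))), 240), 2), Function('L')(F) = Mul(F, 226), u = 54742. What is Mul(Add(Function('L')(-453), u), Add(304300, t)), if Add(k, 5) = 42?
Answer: Rational(-161007455208256, 10609) ≈ -1.5176e+10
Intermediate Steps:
k = 37 (k = Add(-5, 42) = 37)
Function('L')(F) = Mul(226, F)
t = Rational(151634596, 10609) (t = Pow(Add(Add(-121, Mul(Add(52, 5), Pow(Add(37, 66), -1))), 240), 2) = Pow(Add(Add(-121, Mul(57, Pow(103, -1))), 240), 2) = Pow(Add(Add(-121, Mul(57, Rational(1, 103))), 240), 2) = Pow(Add(Add(-121, Rational(57, 103)), 240), 2) = Pow(Add(Rational(-12406, 103), 240), 2) = Pow(Rational(12314, 103), 2) = Rational(151634596, 10609) ≈ 14293.)
Mul(Add(Function('L')(-453), u), Add(304300, t)) = Mul(Add(Mul(226, -453), 54742), Add(304300, Rational(151634596, 10609))) = Mul(Add(-102378, 54742), Rational(3379953296, 10609)) = Mul(-47636, Rational(3379953296, 10609)) = Rational(-161007455208256, 10609)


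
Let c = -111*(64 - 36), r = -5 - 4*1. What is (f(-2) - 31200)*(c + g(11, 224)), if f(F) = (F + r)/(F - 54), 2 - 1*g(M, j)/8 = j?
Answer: 2133317769/14 ≈ 1.5238e+8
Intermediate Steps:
r = -9 (r = -5 - 4 = -9)
g(M, j) = 16 - 8*j
c = -3108 (c = -111*28 = -3108)
f(F) = (-9 + F)/(-54 + F) (f(F) = (F - 9)/(F - 54) = (-9 + F)/(-54 + F))
(f(-2) - 31200)*(c + g(11, 224)) = ((-9 - 2)/(-54 - 2) - 31200)*(-3108 + (16 - 8*224)) = (-11/(-56) - 31200)*(-3108 + (16 - 1792)) = (-1/56*(-11) - 31200)*(-3108 - 1776) = (11/56 - 31200)*(-4884) = -1747189/56*(-4884) = 2133317769/14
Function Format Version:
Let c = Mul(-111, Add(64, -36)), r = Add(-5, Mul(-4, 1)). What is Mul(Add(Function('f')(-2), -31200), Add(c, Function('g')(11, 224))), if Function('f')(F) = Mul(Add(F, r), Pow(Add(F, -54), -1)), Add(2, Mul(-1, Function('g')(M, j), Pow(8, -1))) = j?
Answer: Rational(2133317769, 14) ≈ 1.5238e+8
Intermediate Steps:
r = -9 (r = Add(-5, -4) = -9)
Function('g')(M, j) = Add(16, Mul(-8, j))
c = -3108 (c = Mul(-111, 28) = -3108)
Function('f')(F) = Mul(Pow(Add(-54, F), -1), Add(-9, F)) (Function('f')(F) = Mul(Add(F, -9), Pow(Add(F, -54), -1)) = Mul(Add(-9, F), Pow(Add(-54, F), -1)) = Mul(Pow(Add(-54, F), -1), Add(-9, F)))
Mul(Add(Function('f')(-2), -31200), Add(c, Function('g')(11, 224))) = Mul(Add(Mul(Pow(Add(-54, -2), -1), Add(-9, -2)), -31200), Add(-3108, Add(16, Mul(-8, 224)))) = Mul(Add(Mul(Pow(-56, -1), -11), -31200), Add(-3108, Add(16, -1792))) = Mul(Add(Mul(Rational(-1, 56), -11), -31200), Add(-3108, -1776)) = Mul(Add(Rational(11, 56), -31200), -4884) = Mul(Rational(-1747189, 56), -4884) = Rational(2133317769, 14)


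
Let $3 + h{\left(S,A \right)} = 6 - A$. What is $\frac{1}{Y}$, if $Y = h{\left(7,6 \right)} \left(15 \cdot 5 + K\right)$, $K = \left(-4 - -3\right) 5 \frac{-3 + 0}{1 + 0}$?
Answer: $- \frac{1}{270} \approx -0.0037037$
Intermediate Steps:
$h{\left(S,A \right)} = 3 - A$ ($h{\left(S,A \right)} = -3 - \left(-6 + A\right) = 3 - A$)
$K = 15$ ($K = \left(-4 + 3\right) 5 \left(- \frac{3}{1}\right) = \left(-1\right) 5 \left(\left(-3\right) 1\right) = \left(-5\right) \left(-3\right) = 15$)
$Y = -270$ ($Y = \left(3 - 6\right) \left(15 \cdot 5 + 15\right) = \left(3 - 6\right) \left(75 + 15\right) = \left(-3\right) 90 = -270$)
$\frac{1}{Y} = \frac{1}{-270} = - \frac{1}{270}$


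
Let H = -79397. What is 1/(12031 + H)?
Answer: -1/67366 ≈ -1.4844e-5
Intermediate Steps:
1/(12031 + H) = 1/(12031 - 79397) = 1/(-67366) = -1/67366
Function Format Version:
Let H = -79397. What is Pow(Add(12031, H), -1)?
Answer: Rational(-1, 67366) ≈ -1.4844e-5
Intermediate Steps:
Pow(Add(12031, H), -1) = Pow(Add(12031, -79397), -1) = Pow(-67366, -1) = Rational(-1, 67366)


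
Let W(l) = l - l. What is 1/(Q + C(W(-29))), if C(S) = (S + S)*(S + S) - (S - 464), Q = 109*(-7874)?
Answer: -1/857802 ≈ -1.1658e-6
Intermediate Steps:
W(l) = 0
Q = -858266
C(S) = 464 - S + 4*S² (C(S) = (2*S)*(2*S) - (-464 + S) = 4*S² + (464 - S) = 464 - S + 4*S²)
1/(Q + C(W(-29))) = 1/(-858266 + (464 - 1*0 + 4*0²)) = 1/(-858266 + (464 + 0 + 4*0)) = 1/(-858266 + (464 + 0 + 0)) = 1/(-858266 + 464) = 1/(-857802) = -1/857802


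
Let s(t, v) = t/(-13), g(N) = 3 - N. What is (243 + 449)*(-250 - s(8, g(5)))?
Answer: -2243464/13 ≈ -1.7257e+5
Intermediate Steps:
s(t, v) = -t/13 (s(t, v) = t*(-1/13) = -t/13)
(243 + 449)*(-250 - s(8, g(5))) = (243 + 449)*(-250 - (-1)*8/13) = 692*(-250 - 1*(-8/13)) = 692*(-250 + 8/13) = 692*(-3242/13) = -2243464/13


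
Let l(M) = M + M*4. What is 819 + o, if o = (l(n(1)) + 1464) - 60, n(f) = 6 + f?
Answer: 2258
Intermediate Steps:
l(M) = 5*M (l(M) = M + 4*M = 5*M)
o = 1439 (o = (5*(6 + 1) + 1464) - 60 = (5*7 + 1464) - 60 = (35 + 1464) - 60 = 1499 - 60 = 1439)
819 + o = 819 + 1439 = 2258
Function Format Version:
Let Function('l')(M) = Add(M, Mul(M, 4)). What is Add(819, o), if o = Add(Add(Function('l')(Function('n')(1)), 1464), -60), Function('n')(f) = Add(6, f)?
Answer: 2258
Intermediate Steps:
Function('l')(M) = Mul(5, M) (Function('l')(M) = Add(M, Mul(4, M)) = Mul(5, M))
o = 1439 (o = Add(Add(Mul(5, Add(6, 1)), 1464), -60) = Add(Add(Mul(5, 7), 1464), -60) = Add(Add(35, 1464), -60) = Add(1499, -60) = 1439)
Add(819, o) = Add(819, 1439) = 2258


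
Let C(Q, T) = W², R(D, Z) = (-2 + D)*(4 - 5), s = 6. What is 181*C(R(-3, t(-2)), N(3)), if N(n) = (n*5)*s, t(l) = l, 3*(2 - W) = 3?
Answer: 181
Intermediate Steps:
W = 1 (W = 2 - ⅓*3 = 2 - 1 = 1)
R(D, Z) = 2 - D (R(D, Z) = (-2 + D)*(-1) = 2 - D)
N(n) = 30*n (N(n) = (n*5)*6 = (5*n)*6 = 30*n)
C(Q, T) = 1 (C(Q, T) = 1² = 1)
181*C(R(-3, t(-2)), N(3)) = 181*1 = 181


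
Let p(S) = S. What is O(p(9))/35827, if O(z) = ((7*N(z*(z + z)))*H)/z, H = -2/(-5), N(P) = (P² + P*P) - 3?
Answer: 48986/107481 ≈ 0.45576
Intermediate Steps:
N(P) = -3 + 2*P² (N(P) = (P² + P²) - 3 = 2*P² - 3 = -3 + 2*P²)
H = ⅖ (H = -2*(-⅕) = ⅖ ≈ 0.40000)
O(z) = (-42/5 + 112*z⁴/5)/z (O(z) = ((7*(-3 + 2*(z*(z + z))²))*(⅖))/z = ((7*(-3 + 2*(z*(2*z))²))*(⅖))/z = ((7*(-3 + 2*(2*z²)²))*(⅖))/z = ((7*(-3 + 2*(4*z⁴)))*(⅖))/z = ((7*(-3 + 8*z⁴))*(⅖))/z = ((-21 + 56*z⁴)*(⅖))/z = (-42/5 + 112*z⁴/5)/z)
O(p(9))/35827 = ((14/5)*(-3 + 8*9⁴)/9)/35827 = ((14/5)*(⅑)*(-3 + 8*6561))*(1/35827) = ((14/5)*(⅑)*(-3 + 52488))*(1/35827) = ((14/5)*(⅑)*52485)*(1/35827) = (48986/3)*(1/35827) = 48986/107481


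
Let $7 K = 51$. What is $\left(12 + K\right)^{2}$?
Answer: $\frac{18225}{49} \approx 371.94$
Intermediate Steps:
$K = \frac{51}{7}$ ($K = \frac{1}{7} \cdot 51 = \frac{51}{7} \approx 7.2857$)
$\left(12 + K\right)^{2} = \left(12 + \frac{51}{7}\right)^{2} = \left(\frac{135}{7}\right)^{2} = \frac{18225}{49}$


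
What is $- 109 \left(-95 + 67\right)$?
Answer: $3052$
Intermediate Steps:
$- 109 \left(-95 + 67\right) = \left(-109\right) \left(-28\right) = 3052$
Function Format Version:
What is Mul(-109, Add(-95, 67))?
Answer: 3052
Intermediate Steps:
Mul(-109, Add(-95, 67)) = Mul(-109, -28) = 3052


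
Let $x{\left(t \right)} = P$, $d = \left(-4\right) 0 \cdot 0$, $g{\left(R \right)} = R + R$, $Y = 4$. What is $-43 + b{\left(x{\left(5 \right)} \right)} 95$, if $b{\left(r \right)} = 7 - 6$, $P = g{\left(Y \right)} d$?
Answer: $52$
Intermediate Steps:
$g{\left(R \right)} = 2 R$
$d = 0$ ($d = 0 \cdot 0 = 0$)
$P = 0$ ($P = 2 \cdot 4 \cdot 0 = 8 \cdot 0 = 0$)
$x{\left(t \right)} = 0$
$b{\left(r \right)} = 1$
$-43 + b{\left(x{\left(5 \right)} \right)} 95 = -43 + 1 \cdot 95 = -43 + 95 = 52$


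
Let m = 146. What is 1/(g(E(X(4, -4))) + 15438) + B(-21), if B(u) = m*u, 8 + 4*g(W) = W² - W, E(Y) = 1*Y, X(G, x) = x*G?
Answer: -47535263/15504 ≈ -3066.0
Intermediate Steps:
X(G, x) = G*x
E(Y) = Y
g(W) = -2 - W/4 + W²/4 (g(W) = -2 + (W² - W)/4 = -2 + (-W/4 + W²/4) = -2 - W/4 + W²/4)
B(u) = 146*u
1/(g(E(X(4, -4))) + 15438) + B(-21) = 1/((-2 - (-4) + (4*(-4))²/4) + 15438) + 146*(-21) = 1/((-2 - ¼*(-16) + (¼)*(-16)²) + 15438) - 3066 = 1/((-2 + 4 + (¼)*256) + 15438) - 3066 = 1/((-2 + 4 + 64) + 15438) - 3066 = 1/(66 + 15438) - 3066 = 1/15504 - 3066 = -47535263/15504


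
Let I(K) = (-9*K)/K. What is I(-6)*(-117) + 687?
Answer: 1740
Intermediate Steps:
I(K) = -9
I(-6)*(-117) + 687 = -9*(-117) + 687 = 1053 + 687 = 1740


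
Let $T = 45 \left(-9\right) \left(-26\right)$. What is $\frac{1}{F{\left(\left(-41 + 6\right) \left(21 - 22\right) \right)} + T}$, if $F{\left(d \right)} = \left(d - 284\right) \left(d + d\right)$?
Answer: $- \frac{1}{6900} \approx -0.00014493$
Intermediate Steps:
$F{\left(d \right)} = 2 d \left(-284 + d\right)$ ($F{\left(d \right)} = \left(-284 + d\right) 2 d = 2 d \left(-284 + d\right)$)
$T = 10530$ ($T = \left(-405\right) \left(-26\right) = 10530$)
$\frac{1}{F{\left(\left(-41 + 6\right) \left(21 - 22\right) \right)} + T} = \frac{1}{2 \left(-41 + 6\right) \left(21 - 22\right) \left(-284 + \left(-41 + 6\right) \left(21 - 22\right)\right) + 10530} = \frac{1}{2 \left(\left(-35\right) \left(-1\right)\right) \left(-284 - -35\right) + 10530} = \frac{1}{2 \cdot 35 \left(-284 + 35\right) + 10530} = \frac{1}{2 \cdot 35 \left(-249\right) + 10530} = \frac{1}{-17430 + 10530} = \frac{1}{-6900} = - \frac{1}{6900}$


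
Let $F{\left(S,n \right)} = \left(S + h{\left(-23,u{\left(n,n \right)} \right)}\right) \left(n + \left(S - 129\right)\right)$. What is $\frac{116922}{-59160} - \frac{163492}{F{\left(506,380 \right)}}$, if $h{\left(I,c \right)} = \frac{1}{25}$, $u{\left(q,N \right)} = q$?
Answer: $- \frac{226924016009}{94427317020} \approx -2.4032$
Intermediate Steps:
$h{\left(I,c \right)} = \frac{1}{25}$
$F{\left(S,n \right)} = \left(\frac{1}{25} + S\right) \left(-129 + S + n\right)$ ($F{\left(S,n \right)} = \left(S + \frac{1}{25}\right) \left(n + \left(S - 129\right)\right) = \left(\frac{1}{25} + S\right) \left(n + \left(-129 + S\right)\right) = \left(\frac{1}{25} + S\right) \left(-129 + S + n\right)$)
$\frac{116922}{-59160} - \frac{163492}{F{\left(506,380 \right)}} = \frac{116922}{-59160} - \frac{163492}{- \frac{129}{25} + 506^{2} - \frac{1631344}{25} + \frac{1}{25} \cdot 380 + 506 \cdot 380} = 116922 \left(- \frac{1}{59160}\right) - \frac{163492}{- \frac{129}{25} + 256036 - \frac{1631344}{25} + \frac{76}{5} + 192280} = - \frac{19487}{9860} - \frac{163492}{\frac{9576807}{25}} = - \frac{19487}{9860} - \frac{4087300}{9576807} = - \frac{226924016009}{94427317020}$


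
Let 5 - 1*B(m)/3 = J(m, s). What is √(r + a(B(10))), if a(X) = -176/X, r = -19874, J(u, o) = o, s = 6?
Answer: I*√178338/3 ≈ 140.77*I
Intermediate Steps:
B(m) = -3 (B(m) = 15 - 3*6 = 15 - 18 = -3)
√(r + a(B(10))) = √(-19874 - 176/(-3)) = √(-19874 - 176*(-⅓)) = √(-19874 + 176/3) = √(-59446/3) = I*√178338/3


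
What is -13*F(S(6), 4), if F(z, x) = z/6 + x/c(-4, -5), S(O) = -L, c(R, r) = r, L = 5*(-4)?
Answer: -494/15 ≈ -32.933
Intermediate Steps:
L = -20
S(O) = 20 (S(O) = -1*(-20) = 20)
F(z, x) = -x/5 + z/6 (F(z, x) = z/6 + x/(-5) = z*(⅙) + x*(-⅕) = z/6 - x/5 = -x/5 + z/6)
-13*F(S(6), 4) = -13*(-⅕*4 + (⅙)*20) = -13*(-⅘ + 10/3) = -13*38/15 = -494/15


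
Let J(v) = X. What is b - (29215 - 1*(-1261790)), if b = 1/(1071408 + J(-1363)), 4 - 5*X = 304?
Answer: -1383115624739/1071348 ≈ -1.2910e+6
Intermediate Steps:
X = -60 (X = ⅘ - ⅕*304 = ⅘ - 304/5 = -60)
J(v) = -60
b = 1/1071348 (b = 1/(1071408 - 60) = 1/1071348 ≈ 9.3340e-7)
b - (29215 - 1*(-1261790)) = 1/1071348 - (29215 - 1*(-1261790)) = 1/1071348 - (29215 + 1261790) = 1/1071348 - 1*1291005 = 1/1071348 - 1291005 = -1383115624739/1071348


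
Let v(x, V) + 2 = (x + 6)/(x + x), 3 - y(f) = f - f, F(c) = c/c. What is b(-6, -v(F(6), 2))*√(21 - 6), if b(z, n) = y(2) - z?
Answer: 9*√15 ≈ 34.857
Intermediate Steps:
F(c) = 1
y(f) = 3 (y(f) = 3 - (f - f) = 3 - 1*0 = 3 + 0 = 3)
v(x, V) = -2 + (6 + x)/(2*x) (v(x, V) = -2 + (x + 6)/(x + x) = -2 + (6 + x)/((2*x)) = -2 + (6 + x)*(1/(2*x)) = -2 + (6 + x)/(2*x))
b(z, n) = 3 - z
b(-6, -v(F(6), 2))*√(21 - 6) = (3 - 1*(-6))*√(21 - 6) = (3 + 6)*√15 = 9*√15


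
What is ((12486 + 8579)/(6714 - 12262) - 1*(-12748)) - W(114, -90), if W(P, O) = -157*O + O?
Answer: -7189081/5548 ≈ -1295.8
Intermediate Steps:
W(P, O) = -156*O
((12486 + 8579)/(6714 - 12262) - 1*(-12748)) - W(114, -90) = ((12486 + 8579)/(6714 - 12262) - 1*(-12748)) - (-156)*(-90) = (21065/(-5548) + 12748) - 1*14040 = (21065*(-1/5548) + 12748) - 14040 = (-21065/5548 + 12748) - 14040 = 70704839/5548 - 14040 = -7189081/5548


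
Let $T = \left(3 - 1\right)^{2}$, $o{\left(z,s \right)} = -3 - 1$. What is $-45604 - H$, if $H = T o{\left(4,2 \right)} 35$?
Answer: $-45044$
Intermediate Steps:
$o{\left(z,s \right)} = -4$
$T = 4$ ($T = 2^{2} = 4$)
$H = -560$ ($H = 4 \left(-4\right) 35 = \left(-16\right) 35 = -560$)
$-45604 - H = -45604 - -560 = -45604 + 560 = -45044$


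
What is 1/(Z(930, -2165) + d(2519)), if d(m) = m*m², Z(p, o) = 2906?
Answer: 1/15983967265 ≈ 6.2563e-11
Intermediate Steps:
d(m) = m³
1/(Z(930, -2165) + d(2519)) = 1/(2906 + 2519³) = 1/(2906 + 15983964359) = 1/15983967265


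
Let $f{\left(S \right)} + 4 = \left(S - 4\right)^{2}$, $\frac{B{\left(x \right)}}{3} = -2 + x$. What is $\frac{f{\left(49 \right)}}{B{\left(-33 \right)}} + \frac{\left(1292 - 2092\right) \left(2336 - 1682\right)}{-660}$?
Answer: $\frac{893369}{1155} \approx 773.48$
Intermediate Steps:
$B{\left(x \right)} = -6 + 3 x$ ($B{\left(x \right)} = 3 \left(-2 + x\right) = -6 + 3 x$)
$f{\left(S \right)} = -4 + \left(-4 + S\right)^{2}$ ($f{\left(S \right)} = -4 + \left(S - 4\right)^{2} = -4 + \left(-4 + S\right)^{2}$)
$\frac{f{\left(49 \right)}}{B{\left(-33 \right)}} + \frac{\left(1292 - 2092\right) \left(2336 - 1682\right)}{-660} = \frac{-4 + \left(-4 + 49\right)^{2}}{-6 + 3 \left(-33\right)} + \frac{\left(1292 - 2092\right) \left(2336 - 1682\right)}{-660} = \frac{-4 + 45^{2}}{-6 - 99} + \left(-800\right) 654 \left(- \frac{1}{660}\right) = \frac{-4 + 2025}{-105} - - \frac{8720}{11} = 2021 \left(- \frac{1}{105}\right) + \frac{8720}{11} = - \frac{2021}{105} + \frac{8720}{11} = \frac{893369}{1155}$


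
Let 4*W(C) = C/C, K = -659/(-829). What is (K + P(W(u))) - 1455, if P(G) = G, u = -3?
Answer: -4821315/3316 ≈ -1454.0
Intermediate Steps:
K = 659/829 (K = -659*(-1/829) = 659/829 ≈ 0.79493)
W(C) = 1/4 (W(C) = (C/C)/4 = (1/4)*1 = 1/4)
(K + P(W(u))) - 1455 = (659/829 + 1/4) - 1455 = 3465/3316 - 1455 = -4821315/3316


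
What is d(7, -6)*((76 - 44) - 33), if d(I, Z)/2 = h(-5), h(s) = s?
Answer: 10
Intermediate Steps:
d(I, Z) = -10 (d(I, Z) = 2*(-5) = -10)
d(7, -6)*((76 - 44) - 33) = -10*((76 - 44) - 33) = -10*(32 - 33) = -10*(-1) = 10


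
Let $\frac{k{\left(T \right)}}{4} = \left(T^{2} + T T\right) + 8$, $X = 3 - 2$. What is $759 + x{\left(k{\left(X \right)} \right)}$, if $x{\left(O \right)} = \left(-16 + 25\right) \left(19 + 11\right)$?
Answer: $1029$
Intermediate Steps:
$X = 1$
$k{\left(T \right)} = 32 + 8 T^{2}$ ($k{\left(T \right)} = 4 \left(\left(T^{2} + T T\right) + 8\right) = 4 \left(\left(T^{2} + T^{2}\right) + 8\right) = 4 \left(2 T^{2} + 8\right) = 4 \left(8 + 2 T^{2}\right) = 32 + 8 T^{2}$)
$x{\left(O \right)} = 270$ ($x{\left(O \right)} = 9 \cdot 30 = 270$)
$759 + x{\left(k{\left(X \right)} \right)} = 759 + 270 = 1029$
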